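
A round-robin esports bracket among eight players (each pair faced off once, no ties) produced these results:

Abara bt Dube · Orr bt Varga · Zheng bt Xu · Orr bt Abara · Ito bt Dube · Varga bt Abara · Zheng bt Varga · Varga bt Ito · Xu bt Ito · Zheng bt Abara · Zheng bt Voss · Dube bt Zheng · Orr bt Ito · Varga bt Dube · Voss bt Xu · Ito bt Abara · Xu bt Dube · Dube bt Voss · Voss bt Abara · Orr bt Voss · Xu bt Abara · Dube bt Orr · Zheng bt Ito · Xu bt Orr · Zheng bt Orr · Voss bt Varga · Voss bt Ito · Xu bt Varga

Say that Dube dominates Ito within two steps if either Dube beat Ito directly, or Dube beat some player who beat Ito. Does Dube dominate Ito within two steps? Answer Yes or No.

Yes

Dube did not beat Ito directly.
Dube beat Voss, Zheng, Orr. Of those, Voss beat Ito.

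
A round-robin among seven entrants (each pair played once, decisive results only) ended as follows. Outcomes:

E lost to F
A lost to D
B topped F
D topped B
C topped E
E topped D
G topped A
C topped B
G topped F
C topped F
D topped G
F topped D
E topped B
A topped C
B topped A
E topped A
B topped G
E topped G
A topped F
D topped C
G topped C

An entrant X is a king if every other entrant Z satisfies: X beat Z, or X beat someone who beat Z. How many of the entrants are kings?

A cannot reach G in two steps.
B reaches everyone (king).
C reaches everyone (king).
D reaches everyone (king).
E reaches everyone (king).
F reaches everyone (king).
G reaches everyone (king).
Kings: B, C, D, E, F, G — 6.

6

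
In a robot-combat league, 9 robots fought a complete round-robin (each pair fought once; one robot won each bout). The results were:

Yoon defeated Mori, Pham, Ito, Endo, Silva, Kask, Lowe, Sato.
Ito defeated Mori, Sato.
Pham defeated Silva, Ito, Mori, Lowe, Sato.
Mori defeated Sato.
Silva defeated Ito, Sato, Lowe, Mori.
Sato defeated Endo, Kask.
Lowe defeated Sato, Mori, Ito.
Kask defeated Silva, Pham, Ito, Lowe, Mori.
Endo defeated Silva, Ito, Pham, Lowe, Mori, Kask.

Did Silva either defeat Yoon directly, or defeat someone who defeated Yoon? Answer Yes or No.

No

Silva did not beat Yoon directly.
Silva beat Ito, Lowe, Mori, Sato, but each of them lost to Yoon. No two-step path.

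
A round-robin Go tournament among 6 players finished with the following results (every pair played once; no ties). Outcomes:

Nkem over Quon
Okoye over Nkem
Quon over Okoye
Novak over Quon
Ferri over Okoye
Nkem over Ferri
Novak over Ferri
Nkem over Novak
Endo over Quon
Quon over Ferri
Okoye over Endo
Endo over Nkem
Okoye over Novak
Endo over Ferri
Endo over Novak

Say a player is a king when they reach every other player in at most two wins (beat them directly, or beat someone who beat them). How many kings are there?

Okoye reaches everyone (king).
Nkem cannot reach Endo in two steps.
Endo reaches everyone (king).
Ferri cannot reach Quon in two steps.
Quon reaches everyone (king).
Novak cannot reach Nkem, Endo in two steps.
Kings: Okoye, Endo, Quon — 3.

3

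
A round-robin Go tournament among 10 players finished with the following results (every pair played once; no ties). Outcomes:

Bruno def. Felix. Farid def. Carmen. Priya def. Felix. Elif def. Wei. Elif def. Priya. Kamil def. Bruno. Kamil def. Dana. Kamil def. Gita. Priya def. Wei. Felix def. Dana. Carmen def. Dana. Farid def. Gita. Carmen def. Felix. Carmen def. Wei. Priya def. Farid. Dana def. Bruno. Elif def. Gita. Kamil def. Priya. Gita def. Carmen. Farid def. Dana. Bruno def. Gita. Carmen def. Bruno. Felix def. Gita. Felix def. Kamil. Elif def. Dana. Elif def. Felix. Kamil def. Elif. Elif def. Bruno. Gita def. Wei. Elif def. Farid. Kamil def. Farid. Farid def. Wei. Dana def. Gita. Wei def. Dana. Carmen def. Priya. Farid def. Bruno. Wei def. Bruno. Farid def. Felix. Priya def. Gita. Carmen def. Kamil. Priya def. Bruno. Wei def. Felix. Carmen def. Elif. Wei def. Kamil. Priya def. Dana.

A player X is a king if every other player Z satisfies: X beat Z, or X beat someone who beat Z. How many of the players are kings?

Felix reaches everyone (king).
Farid reaches everyone (king).
Dana cannot reach Farid, Priya, Elif, Kamil in two steps.
Gita cannot reach Farid in two steps.
Priya cannot reach Elif in two steps.
Elif reaches everyone (king).
Wei cannot reach Carmen in two steps.
Carmen reaches everyone (king).
Kamil reaches everyone (king).
Bruno cannot reach Farid, Priya, Elif in two steps.
Kings: Felix, Farid, Elif, Carmen, Kamil — 5.

5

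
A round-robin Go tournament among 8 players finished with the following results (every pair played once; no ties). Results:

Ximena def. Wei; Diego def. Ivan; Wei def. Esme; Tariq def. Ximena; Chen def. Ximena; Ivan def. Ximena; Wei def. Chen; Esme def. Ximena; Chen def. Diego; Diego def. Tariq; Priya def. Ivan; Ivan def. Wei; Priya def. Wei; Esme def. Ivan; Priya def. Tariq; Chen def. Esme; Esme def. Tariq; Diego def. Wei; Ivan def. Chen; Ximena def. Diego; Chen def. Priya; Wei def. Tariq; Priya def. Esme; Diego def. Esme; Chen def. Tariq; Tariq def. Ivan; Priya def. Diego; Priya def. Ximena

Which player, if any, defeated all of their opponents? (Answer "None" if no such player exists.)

Highest win total is Priya with 6 (out of 7 possible).
Priya lost to Chen, so no player went undefeated.

None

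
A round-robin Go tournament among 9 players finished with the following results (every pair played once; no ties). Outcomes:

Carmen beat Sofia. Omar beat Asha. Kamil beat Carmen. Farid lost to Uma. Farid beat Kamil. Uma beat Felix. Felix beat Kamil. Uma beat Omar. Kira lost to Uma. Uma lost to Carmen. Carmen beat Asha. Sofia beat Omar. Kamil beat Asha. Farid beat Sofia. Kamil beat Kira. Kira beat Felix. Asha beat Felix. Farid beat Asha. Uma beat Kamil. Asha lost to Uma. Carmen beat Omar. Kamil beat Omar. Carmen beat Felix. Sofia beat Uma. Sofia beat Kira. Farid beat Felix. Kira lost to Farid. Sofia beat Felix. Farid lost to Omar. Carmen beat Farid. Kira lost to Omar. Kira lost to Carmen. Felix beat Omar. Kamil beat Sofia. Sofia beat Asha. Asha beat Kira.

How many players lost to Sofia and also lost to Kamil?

3

Sofia beat: Kira, Omar, Felix, Asha, Uma.
Kamil beat: Kira, Omar, Asha, Sofia, Carmen.
Both beat: Kira, Omar, Asha — 3.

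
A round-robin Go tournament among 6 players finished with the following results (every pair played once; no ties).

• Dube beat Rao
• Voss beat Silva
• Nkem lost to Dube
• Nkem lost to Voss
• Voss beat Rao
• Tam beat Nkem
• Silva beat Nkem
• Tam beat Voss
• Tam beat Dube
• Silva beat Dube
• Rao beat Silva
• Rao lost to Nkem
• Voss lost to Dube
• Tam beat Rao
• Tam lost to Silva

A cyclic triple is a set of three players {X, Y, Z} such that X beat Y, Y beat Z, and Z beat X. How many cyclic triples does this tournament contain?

5

Win totals: Silva 3, Tam 4, Rao 1, Dube 3, Nkem 1, Voss 3.
A player with w wins dominates both others in C(w,2) triples; summing gives 3 + 6 + 0 + 3 + 0 + 3 = 15 transitive triples.
Total triples C(6,3) = 20, so cyclic triples = 20 − 15 = 5.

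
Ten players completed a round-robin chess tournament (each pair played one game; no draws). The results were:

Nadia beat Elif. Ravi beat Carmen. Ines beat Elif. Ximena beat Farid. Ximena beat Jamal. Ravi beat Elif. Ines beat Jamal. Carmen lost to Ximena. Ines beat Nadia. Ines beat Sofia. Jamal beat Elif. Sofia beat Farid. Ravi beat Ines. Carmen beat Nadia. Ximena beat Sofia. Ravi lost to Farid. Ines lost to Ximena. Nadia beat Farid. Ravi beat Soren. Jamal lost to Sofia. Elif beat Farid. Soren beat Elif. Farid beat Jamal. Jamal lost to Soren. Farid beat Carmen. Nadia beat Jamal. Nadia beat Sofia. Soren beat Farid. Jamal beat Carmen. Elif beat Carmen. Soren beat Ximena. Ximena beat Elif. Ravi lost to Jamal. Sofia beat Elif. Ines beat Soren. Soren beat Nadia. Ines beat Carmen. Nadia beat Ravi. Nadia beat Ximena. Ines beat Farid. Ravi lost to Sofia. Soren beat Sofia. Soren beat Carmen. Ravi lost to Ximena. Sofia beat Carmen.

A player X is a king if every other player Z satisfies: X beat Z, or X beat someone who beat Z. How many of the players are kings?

5

Farid cannot reach Sofia, Ximena in two steps.
Soren reaches everyone (king).
Ravi reaches everyone (king).
Sofia cannot reach Ximena in two steps.
Ximena reaches everyone (king).
Ines reaches everyone (king).
Jamal cannot reach Sofia, Ximena in two steps.
Nadia reaches everyone (king).
Elif cannot reach Soren, Sofia, Ximena, Ines in two steps.
Carmen cannot reach Soren, Ines in two steps.
Kings: Soren, Ravi, Ximena, Ines, Nadia — 5.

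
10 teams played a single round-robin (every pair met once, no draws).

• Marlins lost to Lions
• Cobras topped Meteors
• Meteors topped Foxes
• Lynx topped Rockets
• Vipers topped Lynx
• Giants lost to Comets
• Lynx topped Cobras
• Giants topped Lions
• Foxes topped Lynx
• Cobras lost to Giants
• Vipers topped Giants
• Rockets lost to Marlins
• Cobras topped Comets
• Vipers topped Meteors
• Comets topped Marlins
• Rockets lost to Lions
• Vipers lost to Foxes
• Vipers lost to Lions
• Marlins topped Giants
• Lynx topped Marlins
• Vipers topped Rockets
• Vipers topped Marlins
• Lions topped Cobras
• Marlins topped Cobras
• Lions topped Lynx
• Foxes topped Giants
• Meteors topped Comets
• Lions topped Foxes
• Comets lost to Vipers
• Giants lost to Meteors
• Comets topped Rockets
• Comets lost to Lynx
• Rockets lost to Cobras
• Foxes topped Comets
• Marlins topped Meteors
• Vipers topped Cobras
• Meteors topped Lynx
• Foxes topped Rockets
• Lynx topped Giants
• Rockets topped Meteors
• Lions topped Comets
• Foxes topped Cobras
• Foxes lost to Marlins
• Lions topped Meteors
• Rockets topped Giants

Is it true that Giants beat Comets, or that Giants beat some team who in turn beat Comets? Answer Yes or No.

Giants did not beat Comets directly.
Giants beat Lions, Cobras. Of those, Lions beat Comets.

Yes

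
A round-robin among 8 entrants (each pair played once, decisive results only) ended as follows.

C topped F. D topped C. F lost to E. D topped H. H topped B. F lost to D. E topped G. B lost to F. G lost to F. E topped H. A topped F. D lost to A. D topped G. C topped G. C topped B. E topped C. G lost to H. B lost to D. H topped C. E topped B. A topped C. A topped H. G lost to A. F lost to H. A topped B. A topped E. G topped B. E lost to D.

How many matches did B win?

B's results: beat no one; lost to A, C, D, E, F, G, H.
That is 0 wins.

0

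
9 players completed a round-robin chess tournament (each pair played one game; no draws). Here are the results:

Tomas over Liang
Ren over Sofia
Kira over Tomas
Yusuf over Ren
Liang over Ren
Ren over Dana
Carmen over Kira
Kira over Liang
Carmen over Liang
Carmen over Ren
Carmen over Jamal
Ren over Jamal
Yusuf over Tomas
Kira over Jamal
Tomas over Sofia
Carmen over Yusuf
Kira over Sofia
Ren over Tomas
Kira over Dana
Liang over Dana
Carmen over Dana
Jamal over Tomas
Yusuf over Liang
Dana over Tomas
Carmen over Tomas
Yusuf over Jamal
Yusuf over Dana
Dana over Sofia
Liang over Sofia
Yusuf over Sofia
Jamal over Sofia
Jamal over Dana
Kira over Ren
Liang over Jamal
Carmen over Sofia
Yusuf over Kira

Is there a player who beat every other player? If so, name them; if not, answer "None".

Carmen has 8 wins out of 8 opponents — a perfect record.

Carmen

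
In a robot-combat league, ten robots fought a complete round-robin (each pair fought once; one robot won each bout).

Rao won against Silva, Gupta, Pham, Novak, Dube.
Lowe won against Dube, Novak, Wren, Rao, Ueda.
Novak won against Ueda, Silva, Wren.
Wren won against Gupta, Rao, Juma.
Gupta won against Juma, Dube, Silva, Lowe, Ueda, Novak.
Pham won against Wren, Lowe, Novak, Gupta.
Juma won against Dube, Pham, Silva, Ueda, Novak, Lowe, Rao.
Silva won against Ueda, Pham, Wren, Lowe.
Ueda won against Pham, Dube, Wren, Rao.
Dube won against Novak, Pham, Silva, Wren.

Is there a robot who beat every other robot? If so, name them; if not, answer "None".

Highest win total is Juma with 7 (out of 9 possible).
Juma lost to Gupta, Wren, so no robot went undefeated.

None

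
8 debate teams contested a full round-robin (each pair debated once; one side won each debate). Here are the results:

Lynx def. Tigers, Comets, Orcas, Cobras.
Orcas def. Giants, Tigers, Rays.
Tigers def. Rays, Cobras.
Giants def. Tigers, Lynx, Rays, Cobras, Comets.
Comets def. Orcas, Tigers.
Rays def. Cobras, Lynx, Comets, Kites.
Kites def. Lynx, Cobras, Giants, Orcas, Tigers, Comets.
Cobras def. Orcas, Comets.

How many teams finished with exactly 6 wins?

Win totals: Kites 6, Rays 4, Lynx 4, Cobras 2, Orcas 3, Comets 2, Tigers 2, Giants 5.
Exactly 6: Kites — 1 team.

1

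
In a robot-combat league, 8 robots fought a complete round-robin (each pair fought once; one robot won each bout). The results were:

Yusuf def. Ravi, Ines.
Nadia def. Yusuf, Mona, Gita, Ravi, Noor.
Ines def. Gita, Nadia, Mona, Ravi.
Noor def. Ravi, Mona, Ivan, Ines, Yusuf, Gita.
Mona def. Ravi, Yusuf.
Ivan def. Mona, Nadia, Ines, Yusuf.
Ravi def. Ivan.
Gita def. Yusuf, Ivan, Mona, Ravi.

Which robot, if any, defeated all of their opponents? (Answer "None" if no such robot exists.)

Highest win total is Noor with 6 (out of 7 possible).
Noor lost to Nadia, so no robot went undefeated.

None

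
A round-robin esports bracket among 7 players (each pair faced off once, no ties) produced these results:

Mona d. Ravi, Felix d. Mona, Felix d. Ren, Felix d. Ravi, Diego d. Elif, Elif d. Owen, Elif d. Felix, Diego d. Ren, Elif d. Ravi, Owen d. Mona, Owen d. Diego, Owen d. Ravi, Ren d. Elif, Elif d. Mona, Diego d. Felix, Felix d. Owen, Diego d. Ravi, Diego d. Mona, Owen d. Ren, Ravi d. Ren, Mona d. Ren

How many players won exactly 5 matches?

Win totals: Felix 4, Ravi 1, Diego 5, Elif 4, Ren 1, Owen 4, Mona 2.
Exactly 5: Diego — 1 player.

1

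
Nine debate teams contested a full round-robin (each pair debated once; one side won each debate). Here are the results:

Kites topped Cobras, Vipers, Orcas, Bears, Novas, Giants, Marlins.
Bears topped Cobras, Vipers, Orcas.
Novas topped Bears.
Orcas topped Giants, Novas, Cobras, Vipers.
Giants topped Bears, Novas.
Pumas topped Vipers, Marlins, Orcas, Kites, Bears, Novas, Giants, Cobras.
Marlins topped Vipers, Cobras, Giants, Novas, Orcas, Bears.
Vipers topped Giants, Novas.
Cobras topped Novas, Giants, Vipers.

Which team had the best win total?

Pumas

Win totals: Vipers 2, Novas 1, Marlins 6, Kites 7, Orcas 4, Cobras 3, Giants 2, Pumas 8, Bears 3.
Pumas leads with 8 wins (next highest: 7).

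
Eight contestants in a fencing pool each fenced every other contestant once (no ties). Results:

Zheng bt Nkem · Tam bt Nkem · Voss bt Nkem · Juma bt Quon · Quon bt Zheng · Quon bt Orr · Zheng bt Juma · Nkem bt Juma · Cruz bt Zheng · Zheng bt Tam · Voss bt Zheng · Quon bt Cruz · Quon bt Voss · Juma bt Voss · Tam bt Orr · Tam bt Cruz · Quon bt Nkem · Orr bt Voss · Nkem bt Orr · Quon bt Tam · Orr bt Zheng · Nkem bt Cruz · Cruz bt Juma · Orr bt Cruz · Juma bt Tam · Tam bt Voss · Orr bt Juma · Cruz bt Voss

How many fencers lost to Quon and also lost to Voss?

Quon beat: Nkem, Zheng, Tam, Cruz, Orr, Voss.
Voss beat: Nkem, Zheng.
Both beat: Nkem, Zheng — 2.

2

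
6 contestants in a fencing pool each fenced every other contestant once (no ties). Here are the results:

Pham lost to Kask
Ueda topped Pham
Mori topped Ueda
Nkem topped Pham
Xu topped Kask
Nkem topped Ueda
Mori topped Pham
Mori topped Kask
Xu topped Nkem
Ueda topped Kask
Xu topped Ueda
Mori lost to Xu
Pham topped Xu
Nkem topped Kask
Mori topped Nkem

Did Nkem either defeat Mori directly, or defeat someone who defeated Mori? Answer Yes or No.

Nkem did not beat Mori directly.
Nkem beat Ueda, Pham, Kask, but each of them lost to Mori. No two-step path.

No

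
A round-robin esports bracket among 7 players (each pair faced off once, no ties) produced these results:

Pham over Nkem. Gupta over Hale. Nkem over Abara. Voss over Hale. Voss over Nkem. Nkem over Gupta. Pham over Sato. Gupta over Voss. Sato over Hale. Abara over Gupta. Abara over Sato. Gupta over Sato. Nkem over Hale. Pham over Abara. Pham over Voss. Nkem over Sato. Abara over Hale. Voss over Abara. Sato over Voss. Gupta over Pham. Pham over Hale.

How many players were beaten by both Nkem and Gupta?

Nkem beat: Sato, Hale, Abara, Gupta.
Gupta beat: Sato, Voss, Hale, Pham.
Both beat: Sato, Hale — 2.

2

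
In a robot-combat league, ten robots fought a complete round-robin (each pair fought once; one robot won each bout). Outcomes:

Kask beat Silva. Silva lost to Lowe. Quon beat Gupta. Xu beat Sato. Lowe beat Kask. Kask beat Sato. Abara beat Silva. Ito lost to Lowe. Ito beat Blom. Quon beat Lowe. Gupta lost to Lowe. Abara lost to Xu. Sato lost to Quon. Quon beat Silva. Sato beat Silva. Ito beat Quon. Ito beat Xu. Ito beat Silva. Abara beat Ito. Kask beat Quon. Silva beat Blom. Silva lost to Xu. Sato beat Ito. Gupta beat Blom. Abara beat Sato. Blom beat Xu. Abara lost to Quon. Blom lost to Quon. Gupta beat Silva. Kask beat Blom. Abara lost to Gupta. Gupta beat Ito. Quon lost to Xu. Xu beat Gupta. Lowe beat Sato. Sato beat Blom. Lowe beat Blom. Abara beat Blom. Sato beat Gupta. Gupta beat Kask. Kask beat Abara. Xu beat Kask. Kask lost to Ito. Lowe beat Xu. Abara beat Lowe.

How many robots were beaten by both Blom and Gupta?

Blom beat: Xu.
Gupta beat: Blom, Abara, Silva, Kask, Ito.
No one was beaten by both.

0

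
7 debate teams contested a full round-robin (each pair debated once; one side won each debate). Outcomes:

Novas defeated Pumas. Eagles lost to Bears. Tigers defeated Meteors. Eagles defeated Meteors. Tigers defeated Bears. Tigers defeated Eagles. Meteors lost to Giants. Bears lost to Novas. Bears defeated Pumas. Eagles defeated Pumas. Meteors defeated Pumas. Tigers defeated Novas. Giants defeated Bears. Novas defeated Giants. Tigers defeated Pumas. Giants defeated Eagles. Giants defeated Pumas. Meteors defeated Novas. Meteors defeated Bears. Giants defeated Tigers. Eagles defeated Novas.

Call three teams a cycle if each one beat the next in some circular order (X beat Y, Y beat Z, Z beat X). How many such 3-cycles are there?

5

Win totals: Giants 5, Meteors 3, Bears 2, Pumas 0, Eagles 3, Novas 3, Tigers 5.
A team with w wins dominates both others in C(w,2) triples; summing gives 10 + 3 + 1 + 0 + 3 + 3 + 10 = 30 transitive triples.
Total triples C(7,3) = 35, so cyclic triples = 35 − 30 = 5.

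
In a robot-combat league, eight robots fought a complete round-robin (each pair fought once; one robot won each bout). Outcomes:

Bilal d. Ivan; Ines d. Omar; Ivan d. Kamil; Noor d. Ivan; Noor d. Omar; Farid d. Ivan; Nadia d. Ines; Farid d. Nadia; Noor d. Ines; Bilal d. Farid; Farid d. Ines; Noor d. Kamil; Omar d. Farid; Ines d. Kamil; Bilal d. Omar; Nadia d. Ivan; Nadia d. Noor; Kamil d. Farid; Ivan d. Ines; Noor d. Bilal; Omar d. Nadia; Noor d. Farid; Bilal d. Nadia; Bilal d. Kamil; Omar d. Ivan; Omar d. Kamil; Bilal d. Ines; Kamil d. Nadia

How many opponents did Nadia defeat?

3

Nadia's results: beat Ivan, Noor, Ines; lost to Bilal, Omar, Kamil, Farid.
That is 3 wins.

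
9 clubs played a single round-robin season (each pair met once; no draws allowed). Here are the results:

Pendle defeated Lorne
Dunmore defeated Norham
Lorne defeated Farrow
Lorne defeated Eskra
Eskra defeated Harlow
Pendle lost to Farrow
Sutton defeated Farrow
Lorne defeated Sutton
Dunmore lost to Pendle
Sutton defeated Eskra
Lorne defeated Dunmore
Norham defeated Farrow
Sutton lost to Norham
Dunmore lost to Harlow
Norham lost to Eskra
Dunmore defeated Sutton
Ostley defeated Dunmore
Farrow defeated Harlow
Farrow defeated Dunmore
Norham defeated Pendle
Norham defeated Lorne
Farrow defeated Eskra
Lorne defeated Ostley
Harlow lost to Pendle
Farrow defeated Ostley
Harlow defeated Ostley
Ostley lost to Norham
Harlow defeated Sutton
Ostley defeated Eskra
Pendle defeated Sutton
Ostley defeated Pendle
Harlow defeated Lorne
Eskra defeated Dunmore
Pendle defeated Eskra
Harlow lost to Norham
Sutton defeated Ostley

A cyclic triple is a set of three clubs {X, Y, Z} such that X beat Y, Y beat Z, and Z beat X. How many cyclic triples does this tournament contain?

23

Win totals: Dunmore 2, Pendle 5, Ostley 3, Sutton 3, Lorne 5, Harlow 4, Eskra 3, Farrow 5, Norham 6.
A club with w wins dominates both others in C(w,2) triples; summing gives 1 + 10 + 3 + 3 + 10 + 6 + 3 + 10 + 15 = 61 transitive triples.
Total triples C(9,3) = 84, so cyclic triples = 84 − 61 = 23.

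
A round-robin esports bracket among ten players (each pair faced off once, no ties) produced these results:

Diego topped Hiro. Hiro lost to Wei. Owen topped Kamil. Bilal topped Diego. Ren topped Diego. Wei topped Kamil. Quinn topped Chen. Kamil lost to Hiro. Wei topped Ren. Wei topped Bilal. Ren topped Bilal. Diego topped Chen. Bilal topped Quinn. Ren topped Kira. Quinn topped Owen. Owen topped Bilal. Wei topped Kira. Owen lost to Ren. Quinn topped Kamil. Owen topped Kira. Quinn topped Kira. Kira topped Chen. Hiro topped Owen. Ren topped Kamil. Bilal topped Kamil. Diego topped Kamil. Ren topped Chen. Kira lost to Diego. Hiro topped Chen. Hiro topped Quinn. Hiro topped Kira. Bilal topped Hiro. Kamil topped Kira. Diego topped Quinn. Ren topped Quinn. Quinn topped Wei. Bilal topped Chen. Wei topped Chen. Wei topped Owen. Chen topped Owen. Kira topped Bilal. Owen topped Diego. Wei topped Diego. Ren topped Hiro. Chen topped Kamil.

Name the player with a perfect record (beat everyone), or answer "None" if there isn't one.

Highest win total is Wei with 8 (out of 9 possible).
Wei lost to Quinn, so no player went undefeated.

None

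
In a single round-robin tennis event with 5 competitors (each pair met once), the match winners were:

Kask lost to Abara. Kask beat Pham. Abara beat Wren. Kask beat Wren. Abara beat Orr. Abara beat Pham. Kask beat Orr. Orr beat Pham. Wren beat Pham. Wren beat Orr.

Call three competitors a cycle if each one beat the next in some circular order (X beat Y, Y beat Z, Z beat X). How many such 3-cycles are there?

0

Win totals: Wren 2, Pham 0, Kask 3, Abara 4, Orr 1.
A competitor with w wins dominates both others in C(w,2) triples; summing gives 1 + 0 + 3 + 6 + 0 = 10 transitive triples.
Total triples C(5,3) = 10, so cyclic triples = 10 − 10 = 0.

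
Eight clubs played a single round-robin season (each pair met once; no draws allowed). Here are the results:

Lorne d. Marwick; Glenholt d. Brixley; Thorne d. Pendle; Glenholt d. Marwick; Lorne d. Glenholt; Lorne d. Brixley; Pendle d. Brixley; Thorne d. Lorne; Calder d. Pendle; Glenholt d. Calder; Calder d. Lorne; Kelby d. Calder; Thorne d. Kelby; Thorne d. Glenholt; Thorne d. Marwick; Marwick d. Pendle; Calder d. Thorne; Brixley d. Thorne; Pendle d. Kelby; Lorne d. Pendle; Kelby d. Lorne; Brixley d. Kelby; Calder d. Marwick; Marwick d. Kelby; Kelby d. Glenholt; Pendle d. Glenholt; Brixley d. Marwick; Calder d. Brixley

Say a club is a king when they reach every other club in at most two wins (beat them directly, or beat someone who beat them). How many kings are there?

Kelby reaches everyone (king).
Glenholt reaches everyone (king).
Pendle reaches everyone (king).
Calder reaches everyone (king).
Lorne reaches everyone (king).
Brixley reaches everyone (king).
Marwick cannot reach Thorne in two steps.
Thorne reaches everyone (king).
Kings: Kelby, Glenholt, Pendle, Calder, Lorne, Brixley, Thorne — 7.

7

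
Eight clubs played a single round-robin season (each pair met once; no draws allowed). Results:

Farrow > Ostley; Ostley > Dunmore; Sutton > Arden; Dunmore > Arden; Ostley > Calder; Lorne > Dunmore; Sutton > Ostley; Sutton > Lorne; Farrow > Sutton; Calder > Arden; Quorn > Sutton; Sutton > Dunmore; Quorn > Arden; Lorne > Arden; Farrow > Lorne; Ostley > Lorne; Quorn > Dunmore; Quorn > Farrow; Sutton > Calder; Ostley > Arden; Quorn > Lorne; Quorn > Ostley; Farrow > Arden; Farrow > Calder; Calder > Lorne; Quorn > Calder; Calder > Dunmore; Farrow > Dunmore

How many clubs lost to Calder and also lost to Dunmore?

1

Calder beat: Dunmore, Arden, Lorne.
Dunmore beat: Arden.
Both beat: Arden — 1.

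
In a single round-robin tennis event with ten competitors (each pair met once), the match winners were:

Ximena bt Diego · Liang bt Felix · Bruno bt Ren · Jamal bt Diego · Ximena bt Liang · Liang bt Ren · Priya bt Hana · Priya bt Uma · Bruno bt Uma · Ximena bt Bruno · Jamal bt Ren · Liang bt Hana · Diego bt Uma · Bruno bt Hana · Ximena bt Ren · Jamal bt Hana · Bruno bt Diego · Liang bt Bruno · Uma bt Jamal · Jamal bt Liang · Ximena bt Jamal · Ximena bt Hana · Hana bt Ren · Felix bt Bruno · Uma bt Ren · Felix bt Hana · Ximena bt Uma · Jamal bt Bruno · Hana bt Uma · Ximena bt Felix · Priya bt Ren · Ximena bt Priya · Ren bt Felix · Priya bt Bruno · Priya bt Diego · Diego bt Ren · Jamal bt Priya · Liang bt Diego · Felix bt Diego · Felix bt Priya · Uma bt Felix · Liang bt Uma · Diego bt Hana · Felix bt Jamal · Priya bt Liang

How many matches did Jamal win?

6

Jamal's results: beat Bruno, Priya, Ren, Hana, Liang, Diego; lost to Felix, Ximena, Uma.
That is 6 wins.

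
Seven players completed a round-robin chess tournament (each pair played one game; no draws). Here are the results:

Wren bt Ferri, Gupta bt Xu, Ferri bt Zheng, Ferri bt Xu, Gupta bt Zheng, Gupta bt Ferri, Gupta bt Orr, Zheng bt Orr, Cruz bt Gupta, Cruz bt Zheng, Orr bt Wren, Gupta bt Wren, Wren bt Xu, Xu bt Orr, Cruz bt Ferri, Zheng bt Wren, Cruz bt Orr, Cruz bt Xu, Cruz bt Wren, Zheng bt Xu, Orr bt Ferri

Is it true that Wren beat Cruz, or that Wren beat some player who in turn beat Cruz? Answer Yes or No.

No

Wren did not beat Cruz directly.
Wren beat Xu, Ferri, but each of them lost to Cruz. No two-step path.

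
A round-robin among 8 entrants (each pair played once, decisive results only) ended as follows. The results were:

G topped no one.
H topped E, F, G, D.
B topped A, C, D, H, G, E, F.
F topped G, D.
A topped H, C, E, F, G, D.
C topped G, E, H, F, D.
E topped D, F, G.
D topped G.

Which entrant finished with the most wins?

B

Win totals: A 6, B 7, C 5, D 1, E 3, F 2, G 0, H 4.
B leads with 7 wins (next highest: 6).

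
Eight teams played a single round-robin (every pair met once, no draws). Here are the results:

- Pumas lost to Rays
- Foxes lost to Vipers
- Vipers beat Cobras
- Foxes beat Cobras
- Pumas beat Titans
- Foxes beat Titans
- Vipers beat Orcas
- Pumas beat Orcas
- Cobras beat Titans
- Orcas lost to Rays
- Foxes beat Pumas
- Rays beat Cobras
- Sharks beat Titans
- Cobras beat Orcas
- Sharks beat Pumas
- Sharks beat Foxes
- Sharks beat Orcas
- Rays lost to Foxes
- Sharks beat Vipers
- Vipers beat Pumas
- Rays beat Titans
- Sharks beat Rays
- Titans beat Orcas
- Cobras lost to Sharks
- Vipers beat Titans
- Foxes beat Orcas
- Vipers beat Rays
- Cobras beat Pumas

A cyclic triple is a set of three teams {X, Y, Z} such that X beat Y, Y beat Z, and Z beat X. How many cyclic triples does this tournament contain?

Win totals: Vipers 6, Titans 1, Cobras 3, Foxes 5, Pumas 2, Orcas 0, Sharks 7, Rays 4.
A team with w wins dominates both others in C(w,2) triples; summing gives 15 + 0 + 3 + 10 + 1 + 0 + 21 + 6 = 56 transitive triples.
Total triples C(8,3) = 56, so cyclic triples = 56 − 56 = 0.

0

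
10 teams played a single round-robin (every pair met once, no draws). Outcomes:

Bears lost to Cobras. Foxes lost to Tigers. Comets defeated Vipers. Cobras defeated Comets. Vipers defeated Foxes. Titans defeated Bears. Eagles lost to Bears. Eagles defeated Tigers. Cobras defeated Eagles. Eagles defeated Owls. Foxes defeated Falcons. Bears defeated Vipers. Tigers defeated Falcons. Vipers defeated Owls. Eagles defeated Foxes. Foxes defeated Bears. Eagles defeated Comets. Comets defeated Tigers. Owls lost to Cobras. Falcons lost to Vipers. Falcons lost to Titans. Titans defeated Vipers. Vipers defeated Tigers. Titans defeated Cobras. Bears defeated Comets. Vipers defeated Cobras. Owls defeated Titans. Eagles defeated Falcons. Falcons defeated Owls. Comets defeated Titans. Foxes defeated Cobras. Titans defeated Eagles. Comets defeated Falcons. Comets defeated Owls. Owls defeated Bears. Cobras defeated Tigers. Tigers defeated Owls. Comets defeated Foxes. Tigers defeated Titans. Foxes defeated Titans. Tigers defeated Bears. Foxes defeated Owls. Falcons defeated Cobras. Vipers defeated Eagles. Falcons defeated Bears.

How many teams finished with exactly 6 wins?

2

Win totals: Vipers 6, Bears 3, Tigers 5, Titans 5, Cobras 5, Falcons 3, Eagles 5, Owls 2, Foxes 5, Comets 6.
Exactly 6: Vipers, Comets — 2 teams.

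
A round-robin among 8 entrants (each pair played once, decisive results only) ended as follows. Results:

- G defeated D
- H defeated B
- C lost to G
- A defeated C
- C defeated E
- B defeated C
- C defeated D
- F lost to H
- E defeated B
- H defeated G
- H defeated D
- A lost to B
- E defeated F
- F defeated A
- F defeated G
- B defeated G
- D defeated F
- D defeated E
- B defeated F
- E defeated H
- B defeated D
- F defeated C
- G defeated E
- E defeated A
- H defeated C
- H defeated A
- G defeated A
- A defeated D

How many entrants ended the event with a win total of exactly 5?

1

Win totals: A 2, B 5, C 2, D 2, E 4, F 3, G 4, H 6.
Exactly 5: B — 1 entrant.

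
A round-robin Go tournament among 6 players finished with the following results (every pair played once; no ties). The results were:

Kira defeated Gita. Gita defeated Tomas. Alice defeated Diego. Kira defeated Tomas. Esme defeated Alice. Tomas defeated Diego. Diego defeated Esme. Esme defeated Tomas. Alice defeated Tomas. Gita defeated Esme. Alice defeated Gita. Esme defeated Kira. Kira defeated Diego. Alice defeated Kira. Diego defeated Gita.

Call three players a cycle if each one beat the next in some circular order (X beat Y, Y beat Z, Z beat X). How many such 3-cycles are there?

Of the C(6,3) = 20 triples, the cyclic ones are: {Alice, Diego, Esme}; {Alice, Gita, Esme}; {Diego, Gita, Tomas}; {Diego, Tomas, Esme}; {Diego, Esme, Kira}; {Gita, Esme, Kira}.
That is 6.

6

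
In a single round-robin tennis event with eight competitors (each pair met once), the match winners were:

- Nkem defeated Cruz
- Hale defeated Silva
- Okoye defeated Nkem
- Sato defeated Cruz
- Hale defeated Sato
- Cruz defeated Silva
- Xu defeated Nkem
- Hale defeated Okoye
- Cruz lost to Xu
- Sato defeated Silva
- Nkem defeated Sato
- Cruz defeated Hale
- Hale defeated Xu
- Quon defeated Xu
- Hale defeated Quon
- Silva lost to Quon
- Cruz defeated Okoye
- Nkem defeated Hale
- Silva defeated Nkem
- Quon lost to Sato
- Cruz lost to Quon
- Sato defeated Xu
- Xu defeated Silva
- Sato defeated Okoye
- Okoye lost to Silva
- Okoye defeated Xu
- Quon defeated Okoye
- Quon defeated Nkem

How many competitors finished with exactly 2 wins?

2

Win totals: Silva 2, Sato 5, Hale 5, Nkem 3, Okoye 2, Quon 5, Cruz 3, Xu 3.
Exactly 2: Silva, Okoye — 2 competitors.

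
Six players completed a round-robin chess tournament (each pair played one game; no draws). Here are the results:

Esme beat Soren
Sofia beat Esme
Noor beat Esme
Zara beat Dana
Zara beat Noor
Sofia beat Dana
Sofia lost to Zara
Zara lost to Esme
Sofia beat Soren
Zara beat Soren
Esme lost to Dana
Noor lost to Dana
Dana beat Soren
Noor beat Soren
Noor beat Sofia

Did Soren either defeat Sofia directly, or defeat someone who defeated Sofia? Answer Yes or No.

No

Soren did not beat Sofia directly.
Soren beat no one, so there is no intermediate player.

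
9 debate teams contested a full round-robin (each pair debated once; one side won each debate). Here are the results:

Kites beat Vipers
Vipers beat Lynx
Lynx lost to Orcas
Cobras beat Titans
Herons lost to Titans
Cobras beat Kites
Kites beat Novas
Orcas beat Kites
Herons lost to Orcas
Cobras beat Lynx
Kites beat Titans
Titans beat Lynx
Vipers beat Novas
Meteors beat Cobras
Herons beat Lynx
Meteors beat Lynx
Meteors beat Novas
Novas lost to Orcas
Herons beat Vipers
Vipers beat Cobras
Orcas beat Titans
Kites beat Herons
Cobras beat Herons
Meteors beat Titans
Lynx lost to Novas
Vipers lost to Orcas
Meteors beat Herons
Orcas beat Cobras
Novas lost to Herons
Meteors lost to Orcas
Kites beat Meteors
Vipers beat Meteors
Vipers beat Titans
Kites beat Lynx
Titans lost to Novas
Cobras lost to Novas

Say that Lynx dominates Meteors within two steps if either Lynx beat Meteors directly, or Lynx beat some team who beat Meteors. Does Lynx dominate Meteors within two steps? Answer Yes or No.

No

Lynx did not beat Meteors directly.
Lynx beat no one, so there is no intermediate team.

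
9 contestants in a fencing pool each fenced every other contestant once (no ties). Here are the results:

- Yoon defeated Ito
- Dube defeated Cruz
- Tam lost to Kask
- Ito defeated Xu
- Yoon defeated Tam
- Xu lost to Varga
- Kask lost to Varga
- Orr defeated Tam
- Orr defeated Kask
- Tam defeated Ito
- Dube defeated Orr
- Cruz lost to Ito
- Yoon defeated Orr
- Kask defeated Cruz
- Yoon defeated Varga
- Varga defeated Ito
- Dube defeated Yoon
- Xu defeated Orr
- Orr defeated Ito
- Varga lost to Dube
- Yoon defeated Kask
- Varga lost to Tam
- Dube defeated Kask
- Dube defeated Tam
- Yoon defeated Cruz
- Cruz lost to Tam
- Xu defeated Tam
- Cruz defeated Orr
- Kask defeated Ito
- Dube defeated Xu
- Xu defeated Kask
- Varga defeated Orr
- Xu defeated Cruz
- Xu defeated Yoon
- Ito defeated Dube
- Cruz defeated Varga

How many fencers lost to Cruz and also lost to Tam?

Cruz beat: Orr, Varga.
Tam beat: Ito, Cruz, Varga.
Both beat: Varga — 1.

1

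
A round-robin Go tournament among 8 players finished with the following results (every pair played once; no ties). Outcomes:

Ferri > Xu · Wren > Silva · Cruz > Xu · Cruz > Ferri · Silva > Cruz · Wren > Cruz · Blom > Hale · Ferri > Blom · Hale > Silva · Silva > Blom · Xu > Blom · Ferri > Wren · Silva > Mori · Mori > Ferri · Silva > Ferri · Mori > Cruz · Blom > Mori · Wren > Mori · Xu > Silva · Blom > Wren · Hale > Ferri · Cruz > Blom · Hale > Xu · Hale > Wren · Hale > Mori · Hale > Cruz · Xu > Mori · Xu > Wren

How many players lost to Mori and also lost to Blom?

Mori beat: Ferri, Cruz.
Blom beat: Mori, Hale, Wren.
No one was beaten by both.

0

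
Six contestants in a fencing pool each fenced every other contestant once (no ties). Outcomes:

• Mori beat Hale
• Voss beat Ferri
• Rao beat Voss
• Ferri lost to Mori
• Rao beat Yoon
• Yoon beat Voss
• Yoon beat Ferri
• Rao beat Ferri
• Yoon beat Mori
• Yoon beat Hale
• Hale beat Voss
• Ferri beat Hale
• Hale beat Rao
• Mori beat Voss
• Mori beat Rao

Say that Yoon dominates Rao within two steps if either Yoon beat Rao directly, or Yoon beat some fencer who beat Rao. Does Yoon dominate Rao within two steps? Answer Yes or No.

Yes

Yoon did not beat Rao directly.
Yoon beat Voss, Mori, Ferri, Hale. Of those, Mori beat Rao.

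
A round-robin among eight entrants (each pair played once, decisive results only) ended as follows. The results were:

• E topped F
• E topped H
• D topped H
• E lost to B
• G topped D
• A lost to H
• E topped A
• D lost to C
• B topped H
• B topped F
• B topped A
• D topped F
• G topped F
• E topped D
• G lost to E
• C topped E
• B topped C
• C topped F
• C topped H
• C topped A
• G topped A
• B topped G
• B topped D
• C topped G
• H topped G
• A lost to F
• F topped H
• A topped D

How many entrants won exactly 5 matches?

Win totals: A 1, B 7, C 6, D 2, E 5, F 2, G 3, H 2.
Exactly 5: E — 1 entrant.

1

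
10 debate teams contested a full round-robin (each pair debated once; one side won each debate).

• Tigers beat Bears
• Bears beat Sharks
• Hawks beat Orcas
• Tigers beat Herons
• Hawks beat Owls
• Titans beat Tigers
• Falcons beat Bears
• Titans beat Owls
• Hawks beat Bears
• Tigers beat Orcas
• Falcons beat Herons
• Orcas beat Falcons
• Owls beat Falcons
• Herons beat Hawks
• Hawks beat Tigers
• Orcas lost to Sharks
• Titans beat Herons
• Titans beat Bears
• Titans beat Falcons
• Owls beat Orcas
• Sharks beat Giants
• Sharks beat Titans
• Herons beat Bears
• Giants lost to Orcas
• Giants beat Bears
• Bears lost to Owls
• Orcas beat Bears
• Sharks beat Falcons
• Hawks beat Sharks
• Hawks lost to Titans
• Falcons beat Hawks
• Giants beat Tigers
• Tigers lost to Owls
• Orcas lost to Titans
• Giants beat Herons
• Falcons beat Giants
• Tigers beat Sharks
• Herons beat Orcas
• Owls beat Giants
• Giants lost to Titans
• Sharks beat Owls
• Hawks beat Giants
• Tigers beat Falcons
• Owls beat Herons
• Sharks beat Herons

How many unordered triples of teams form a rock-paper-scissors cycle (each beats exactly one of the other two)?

Win totals: Falcons 4, Hawks 6, Giants 3, Bears 1, Herons 3, Sharks 6, Titans 8, Tigers 5, Orcas 3, Owls 6.
A team with w wins dominates both others in C(w,2) triples; summing gives 6 + 15 + 3 + 0 + 3 + 15 + 28 + 10 + 3 + 15 = 98 transitive triples.
Total triples C(10,3) = 120, so cyclic triples = 120 − 98 = 22.

22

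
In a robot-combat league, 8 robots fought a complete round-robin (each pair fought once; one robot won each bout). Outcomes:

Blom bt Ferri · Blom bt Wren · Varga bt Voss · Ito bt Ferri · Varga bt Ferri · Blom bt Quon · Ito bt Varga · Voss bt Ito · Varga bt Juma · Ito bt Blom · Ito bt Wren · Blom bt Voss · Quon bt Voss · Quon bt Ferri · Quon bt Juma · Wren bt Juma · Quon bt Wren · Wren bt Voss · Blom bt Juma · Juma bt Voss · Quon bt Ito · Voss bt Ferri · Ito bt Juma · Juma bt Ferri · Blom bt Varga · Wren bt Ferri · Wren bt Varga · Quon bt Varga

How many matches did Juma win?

2

Juma's results: beat Ferri, Voss; lost to Ito, Wren, Varga, Blom, Quon.
That is 2 wins.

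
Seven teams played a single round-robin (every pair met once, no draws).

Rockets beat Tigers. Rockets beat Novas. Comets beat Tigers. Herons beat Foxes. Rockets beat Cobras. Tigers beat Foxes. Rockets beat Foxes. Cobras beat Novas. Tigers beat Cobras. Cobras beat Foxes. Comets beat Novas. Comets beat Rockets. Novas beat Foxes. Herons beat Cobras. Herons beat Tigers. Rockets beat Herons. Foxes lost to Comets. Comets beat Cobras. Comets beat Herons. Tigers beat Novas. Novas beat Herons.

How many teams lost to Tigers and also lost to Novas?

Tigers beat: Foxes, Novas, Cobras.
Novas beat: Herons, Foxes.
Both beat: Foxes — 1.

1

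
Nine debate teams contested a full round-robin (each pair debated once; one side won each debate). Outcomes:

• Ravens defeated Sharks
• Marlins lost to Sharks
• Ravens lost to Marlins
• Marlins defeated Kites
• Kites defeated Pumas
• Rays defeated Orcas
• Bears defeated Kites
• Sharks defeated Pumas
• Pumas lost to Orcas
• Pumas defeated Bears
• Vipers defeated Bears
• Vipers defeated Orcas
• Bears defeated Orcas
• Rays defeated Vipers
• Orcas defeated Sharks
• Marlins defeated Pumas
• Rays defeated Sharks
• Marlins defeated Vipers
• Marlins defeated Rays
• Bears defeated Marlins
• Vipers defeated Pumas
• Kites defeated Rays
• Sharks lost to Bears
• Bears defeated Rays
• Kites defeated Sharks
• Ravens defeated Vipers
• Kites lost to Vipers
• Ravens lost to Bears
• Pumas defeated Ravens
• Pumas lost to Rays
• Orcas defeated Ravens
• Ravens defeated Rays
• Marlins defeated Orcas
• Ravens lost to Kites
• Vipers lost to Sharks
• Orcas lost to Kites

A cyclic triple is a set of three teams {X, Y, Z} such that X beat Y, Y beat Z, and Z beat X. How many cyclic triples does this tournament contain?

22

Win totals: Orcas 3, Sharks 3, Ravens 3, Kites 5, Rays 4, Pumas 2, Marlins 6, Vipers 4, Bears 6.
A team with w wins dominates both others in C(w,2) triples; summing gives 3 + 3 + 3 + 10 + 6 + 1 + 15 + 6 + 15 = 62 transitive triples.
Total triples C(9,3) = 84, so cyclic triples = 84 − 62 = 22.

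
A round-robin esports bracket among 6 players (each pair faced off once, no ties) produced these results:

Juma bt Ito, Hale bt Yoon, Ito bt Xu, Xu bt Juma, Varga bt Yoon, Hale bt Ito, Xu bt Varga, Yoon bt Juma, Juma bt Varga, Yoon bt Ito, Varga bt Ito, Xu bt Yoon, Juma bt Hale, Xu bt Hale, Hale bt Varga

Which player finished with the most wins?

Xu

Win totals: Hale 3, Yoon 2, Ito 1, Juma 3, Xu 4, Varga 2.
Xu leads with 4 wins (next highest: 3).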